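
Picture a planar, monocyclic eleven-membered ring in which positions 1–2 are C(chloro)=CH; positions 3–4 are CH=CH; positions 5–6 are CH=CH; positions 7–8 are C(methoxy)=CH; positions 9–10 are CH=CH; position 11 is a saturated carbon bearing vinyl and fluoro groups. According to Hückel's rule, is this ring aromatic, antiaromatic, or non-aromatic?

The C(vinyl)(fluoro) position has four σ bonds — that saturated carbon is sp³ and has no p orbital in the ring π system — so the cyclic conjugation is interrupted.
A ring that is not fully conjugated cannot be aromatic or antiaromatic regardless of its π-electron count.

Non-aromatic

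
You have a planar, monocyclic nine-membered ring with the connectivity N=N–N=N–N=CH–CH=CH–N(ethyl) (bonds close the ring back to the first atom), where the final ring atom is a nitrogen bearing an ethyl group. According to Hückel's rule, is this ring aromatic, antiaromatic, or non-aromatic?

All ring atoms are sp² and supply a p orbital to the ring (the double-bond atoms are sp², each contributing one p electron; each sp² =N– keeps its lone pair in-plane and puts one electron into the π system; the pyrrole-type nitrogen donates its lone pair from the p orbital); the conjugation is uninterrupted.
Tallying contributions gives 4 × 2 = 8 from the double-bond units + 2 from the N(ethyl) atom = 10.
Since 10 = 4·2 + 2, the ring meets the 4n+2 criterion.

Aromatic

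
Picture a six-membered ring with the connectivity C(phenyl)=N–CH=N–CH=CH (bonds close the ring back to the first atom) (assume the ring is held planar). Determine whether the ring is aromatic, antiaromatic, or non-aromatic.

Aromatic

Check conjugation: the double-bond atoms are sp², each contributing one p electron; each =N– nitrogen is pyridine-type (lone pair in the sp² plane, one electron in the p orbital) — every position has a p orbital, so the cyclic π system is continuous.
Adding the contributions, 3 × 2 = 6 from the 3 double-bond units.
With 6 π electrons (n = 1), the Hückel 4n+2 condition holds.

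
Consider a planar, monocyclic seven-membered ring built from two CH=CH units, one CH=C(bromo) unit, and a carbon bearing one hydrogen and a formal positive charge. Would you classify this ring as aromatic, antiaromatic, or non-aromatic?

Aromatic

The p orbitals form a continuous loop: the double-bond atoms are sp², each contributing one p electron; the carbocation has an empty p orbital. The ring is fully conjugated.
Adding the contributions, 3 × 2 = 6 from the double-bond units + 0 from the CH(+) atom = 6.
That gives a 4n+2 count (6, n = 1).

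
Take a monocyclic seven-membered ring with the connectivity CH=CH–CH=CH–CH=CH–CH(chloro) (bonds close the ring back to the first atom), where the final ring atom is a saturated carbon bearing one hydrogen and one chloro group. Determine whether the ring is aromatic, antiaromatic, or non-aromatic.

The CH(chloro) carbon is saturated: that saturated carbon is sp³ and has no p orbital in the ring π system. Conjugation is not continuous around the ring.
Broken conjugation rules out both aromaticity and antiaromaticity.

Non-aromatic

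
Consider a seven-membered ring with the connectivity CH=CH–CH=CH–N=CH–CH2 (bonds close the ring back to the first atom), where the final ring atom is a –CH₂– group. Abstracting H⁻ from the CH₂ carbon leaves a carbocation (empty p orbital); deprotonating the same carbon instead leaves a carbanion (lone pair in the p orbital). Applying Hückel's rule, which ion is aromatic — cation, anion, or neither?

In either ion the ring is fully conjugated: every atom, including the new sp² carbon, supplies a p orbital.
Cation: 3 × 2 + 0 = 6 π electrons → 4(1)+2, aromatic.
Anion: 3 × 2 + 2 = 8 π electrons → 4(2), antiaromatic.

The cation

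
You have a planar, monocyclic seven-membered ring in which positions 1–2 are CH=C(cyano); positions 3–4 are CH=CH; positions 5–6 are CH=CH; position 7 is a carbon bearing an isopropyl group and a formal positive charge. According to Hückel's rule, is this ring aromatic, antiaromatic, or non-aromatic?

All ring atoms are sp² and supply a p orbital to the ring (each doubly-bonded ring atom is sp² with one p-orbital electron; the carbocation has an empty p orbital); the conjugation is uninterrupted.
Adding the contributions, 3 × 2 = 6 from the double-bond units + 0 from the C(isopropyl)(+) atom = 6.
6 = 4(1) + 2, which satisfies Hückel's 4n+2 rule.

Aromatic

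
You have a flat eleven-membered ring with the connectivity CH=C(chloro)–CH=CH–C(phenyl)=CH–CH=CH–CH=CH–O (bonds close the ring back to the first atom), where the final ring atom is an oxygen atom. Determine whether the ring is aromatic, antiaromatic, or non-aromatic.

The p orbitals form a continuous loop: each doubly-bonded ring atom is sp² with one p-orbital electron; the oxygen donates one lone pair from its p orbital. The ring is fully conjugated.
π-electron count: 5 × 2 = 10 from the double-bond units + 2 from the O atom = 12.
12 is a 4n count (n = 3), so the planar conjugated ring is antiaromatic.

Antiaromatic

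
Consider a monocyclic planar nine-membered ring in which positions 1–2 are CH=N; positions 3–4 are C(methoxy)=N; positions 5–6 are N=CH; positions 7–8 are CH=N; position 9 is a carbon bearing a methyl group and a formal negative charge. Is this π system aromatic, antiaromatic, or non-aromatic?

Aromatic

The p orbitals form a continuous loop: every atom in a ring double bond is sp² and brings one electron to the p orbital; each =N– nitrogen is pyridine-type (lone pair in the sp² plane, one electron in the p orbital); the carbanion's lone pair occupies the p orbital. The ring is fully conjugated.
Adding the contributions, 4 × 2 = 8 from the double-bond units + 2 from the C(methyl)(-) atom = 10.
With 10 π electrons (n = 2), the Hückel 4n+2 condition holds.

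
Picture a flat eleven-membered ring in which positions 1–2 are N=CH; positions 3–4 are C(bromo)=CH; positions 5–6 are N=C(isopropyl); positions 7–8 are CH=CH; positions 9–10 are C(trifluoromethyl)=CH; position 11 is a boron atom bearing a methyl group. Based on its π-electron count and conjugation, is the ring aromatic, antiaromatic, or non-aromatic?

The p orbitals form a continuous loop: every atom in a ring double bond is sp² and brings one electron to the p orbital; each =N– nitrogen is pyridine-type (lone pair in the sp² plane, one electron in the p orbital); the boron has an empty p orbital. The ring is fully conjugated.
π-electron count: 5 × 2 = 10 from the double-bond units + 0 from the B(methyl) atom = 10.
10 = 4(2) + 2, which satisfies Hückel's 4n+2 rule.

Aromatic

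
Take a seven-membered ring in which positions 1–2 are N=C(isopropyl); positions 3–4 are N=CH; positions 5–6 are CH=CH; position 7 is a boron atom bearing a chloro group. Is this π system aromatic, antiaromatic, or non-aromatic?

Aromatic

Every ring atom contributes a p orbital perpendicular to the ring (each doubly-bonded ring atom is sp² with one p-orbital electron; each =N– nitrogen is pyridine-type (lone pair in the sp² plane, one electron in the p orbital); the boron has an empty p orbital), so the π system is cyclic and fully conjugated.
Tallying contributions gives 3 × 2 = 6 from the double-bond units + 0 from the B(chloro) atom = 6.
6 = 4(1) + 2, which satisfies Hückel's 4n+2 rule.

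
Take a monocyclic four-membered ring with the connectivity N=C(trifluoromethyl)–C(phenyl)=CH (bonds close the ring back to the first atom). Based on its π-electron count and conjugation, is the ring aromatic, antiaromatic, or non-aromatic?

The p orbitals form a continuous loop: every atom in a ring double bond is sp² and brings one electron to the p orbital; the doubly-bonded nitrogens are pyridine-type — their lone pairs lie in the ring plane, leaving one electron in the p orbital. The ring is fully conjugated.
Tallying contributions gives 2 × 2 = 4 from the 2 double-bond units.
With 4 = 4·1 π electrons, Hückel's rule classifies the planar ring as antiaromatic.

Antiaromatic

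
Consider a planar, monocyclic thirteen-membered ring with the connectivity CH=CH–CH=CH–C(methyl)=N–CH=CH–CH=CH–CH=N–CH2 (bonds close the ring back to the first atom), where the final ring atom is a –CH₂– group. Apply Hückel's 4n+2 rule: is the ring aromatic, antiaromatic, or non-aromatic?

Non-aromatic

Because the tetrahedral CH₂ carbon is sp³ and has no p orbital in the ring π system at the CH2 position, the π system cannot extend all the way around the ring.
Hückel's rule only applies to fully conjugated rings, so this one is simply non-aromatic.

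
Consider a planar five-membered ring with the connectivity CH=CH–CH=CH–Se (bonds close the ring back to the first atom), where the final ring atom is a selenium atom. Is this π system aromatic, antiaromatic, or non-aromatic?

Aromatic

Every ring atom contributes a p orbital perpendicular to the ring (every atom in a ring double bond is sp² and brings one electron to the p orbital; the selenium donates one lone pair from its p orbital), so the π system is cyclic and fully conjugated.
π-electron count: 2 × 2 = 4 from the double-bond units + 2 from the Se atom = 6.
6 = 4(1) + 2, which satisfies Hückel's 4n+2 rule.
(The species described is selenophene.)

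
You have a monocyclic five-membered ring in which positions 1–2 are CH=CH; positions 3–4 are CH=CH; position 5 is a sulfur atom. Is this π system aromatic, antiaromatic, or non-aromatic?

Aromatic

Check conjugation: the double-bond atoms are sp², each contributing one p electron; the sulfur donates one lone pair from its p orbital — every position has a p orbital, so the cyclic π system is continuous.
π-electron count: 2 × 2 = 4 from the double-bond units + 2 from the S atom = 6.
With 6 π electrons (n = 1), the Hückel 4n+2 condition holds.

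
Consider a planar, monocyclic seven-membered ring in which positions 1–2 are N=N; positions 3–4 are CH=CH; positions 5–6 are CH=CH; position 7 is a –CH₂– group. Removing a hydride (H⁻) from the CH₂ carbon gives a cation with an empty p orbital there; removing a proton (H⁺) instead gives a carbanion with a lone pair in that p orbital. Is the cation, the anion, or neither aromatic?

In either ion the ring is fully conjugated: every atom, including the new sp² carbon, supplies a p orbital.
Cation: 3 × 2 + 0 = 6 π electrons → 4(1)+2, aromatic.
Anion: 3 × 2 + 2 = 8 π electrons → 4(2), antiaromatic.

The cation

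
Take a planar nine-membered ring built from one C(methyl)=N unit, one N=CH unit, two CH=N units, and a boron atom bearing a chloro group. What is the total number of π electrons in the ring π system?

Check conjugation: the double-bond atoms are sp², each contributing one p electron; each =N– nitrogen is pyridine-type (lone pair in the sp² plane, one electron in the p orbital); the boron has an empty p orbital — every position has a p orbital, so the cyclic π system is continuous.
Tallying contributions gives 4 × 2 = 8 from the double-bond units + 0 from the B(chloro) atom = 8.

8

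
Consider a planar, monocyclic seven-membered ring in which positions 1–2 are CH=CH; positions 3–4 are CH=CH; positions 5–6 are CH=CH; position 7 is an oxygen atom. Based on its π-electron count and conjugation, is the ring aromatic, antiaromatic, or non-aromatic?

Antiaromatic

Every ring atom contributes a p orbital perpendicular to the ring (every atom in a ring double bond is sp² and brings one electron to the p orbital; the oxygen donates one lone pair from its p orbital), so the π system is cyclic and fully conjugated.
Adding the contributions, 3 × 2 = 6 from the double-bond units + 2 from the O atom = 8.
With 8 = 4·2 π electrons, Hückel's rule classifies the planar ring as antiaromatic.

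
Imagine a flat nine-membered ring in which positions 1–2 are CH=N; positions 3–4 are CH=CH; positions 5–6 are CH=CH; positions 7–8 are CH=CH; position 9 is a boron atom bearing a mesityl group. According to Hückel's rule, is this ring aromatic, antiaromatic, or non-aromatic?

All ring atoms are sp² and supply a p orbital to the ring (the double-bond atoms are sp², each contributing one p electron; each sp² =N– keeps its lone pair in-plane and puts one electron into the π system; the boron has an empty p orbital); the conjugation is uninterrupted.
Adding the contributions, 4 × 2 = 8 from the double-bond units + 0 from the B(mesityl) atom = 8.
A 4n π count (8, n = 2) in a planar conjugated ring means antiaromatic.

Antiaromatic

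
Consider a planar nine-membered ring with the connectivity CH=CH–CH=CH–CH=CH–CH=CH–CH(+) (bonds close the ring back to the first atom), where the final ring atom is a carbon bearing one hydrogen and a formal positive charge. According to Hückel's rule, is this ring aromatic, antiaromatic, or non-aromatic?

All ring atoms are sp² and supply a p orbital to the ring (each doubly-bonded ring atom is sp² with one p-orbital electron; the carbocation has an empty p orbital); the conjugation is uninterrupted.
π-electron count: 4 × 2 = 8 from the double-bond units + 0 from the CH(+) atom = 8.
8 = 4(2); a planar, fully conjugated 4n system is antiaromatic.

Antiaromatic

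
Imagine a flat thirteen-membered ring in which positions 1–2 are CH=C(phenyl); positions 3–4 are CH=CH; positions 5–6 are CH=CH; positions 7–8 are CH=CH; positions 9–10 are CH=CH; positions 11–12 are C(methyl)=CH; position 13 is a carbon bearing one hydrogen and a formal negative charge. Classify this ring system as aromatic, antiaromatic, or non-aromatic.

All ring atoms are sp² and supply a p orbital to the ring (every atom in a ring double bond is sp² and brings one electron to the p orbital; the carbanion's lone pair occupies the p orbital); the conjugation is uninterrupted.
π-electron count: 6 × 2 = 12 from the double-bond units + 2 from the CH(-) atom = 14.
That gives a 4n+2 count (14, n = 3).

Aromatic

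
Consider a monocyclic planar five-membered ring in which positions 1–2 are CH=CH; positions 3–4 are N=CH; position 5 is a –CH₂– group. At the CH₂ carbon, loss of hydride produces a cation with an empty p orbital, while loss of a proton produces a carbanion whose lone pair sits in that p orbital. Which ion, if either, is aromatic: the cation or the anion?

The anion

In both ions every ring atom is sp² and contributes a p orbital, so both rings are fully conjugated.
Cation: 2 × 2 + 0 = 4 π electrons → 4(1), antiaromatic.
Anion: 2 × 2 + 2 = 6 π electrons → 4(1)+2, aromatic.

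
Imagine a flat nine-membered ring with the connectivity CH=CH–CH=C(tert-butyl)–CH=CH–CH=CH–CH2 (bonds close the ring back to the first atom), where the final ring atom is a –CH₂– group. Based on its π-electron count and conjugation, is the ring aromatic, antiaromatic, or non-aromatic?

The CH2 carbon is saturated: the tetrahedral CH₂ carbon is sp³ and has no p orbital in the ring π system. Conjugation is not continuous around the ring.
Without a continuous loop of overlapping p orbitals the Hückel electron count never comes into play.

Non-aromatic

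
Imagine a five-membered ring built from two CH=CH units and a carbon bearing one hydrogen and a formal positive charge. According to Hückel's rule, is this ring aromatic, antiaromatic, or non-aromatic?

All ring atoms are sp² and supply a p orbital to the ring (the double-bond atoms are sp², each contributing one p electron; the carbocation has an empty p orbital); the conjugation is uninterrupted.
Counting π electrons: 2 × 2 = 4 from the double-bond units + 0 from the CH(+) atom = 4.
With 4 = 4·1 π electrons, Hückel's rule classifies the planar ring as antiaromatic.
(This ring is the cyclopentadienyl cation.)

Antiaromatic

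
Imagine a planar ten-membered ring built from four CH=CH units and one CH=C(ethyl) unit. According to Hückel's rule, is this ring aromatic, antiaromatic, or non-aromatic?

The p orbitals form a continuous loop: every atom in a ring double bond is sp² and brings one electron to the p orbital. The ring is fully conjugated.
Adding the contributions, 5 × 2 = 10 from the 5 double-bond units.
That gives a 4n+2 count (10, n = 2).

Aromatic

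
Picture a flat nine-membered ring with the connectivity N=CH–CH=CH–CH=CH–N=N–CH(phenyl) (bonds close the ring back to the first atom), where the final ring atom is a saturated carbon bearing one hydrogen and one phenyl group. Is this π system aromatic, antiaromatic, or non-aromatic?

Non-aromatic

The CH(phenyl) carbon is saturated: that saturated carbon is sp³ and has no p orbital in the ring π system. Conjugation is not continuous around the ring.
Broken conjugation rules out both aromaticity and antiaromaticity.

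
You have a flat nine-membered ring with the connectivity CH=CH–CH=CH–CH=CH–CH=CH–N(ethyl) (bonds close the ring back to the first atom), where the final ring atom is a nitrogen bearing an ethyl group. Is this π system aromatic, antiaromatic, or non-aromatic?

Aromatic

Every ring atom contributes a p orbital perpendicular to the ring (every atom in a ring double bond is sp² and brings one electron to the p orbital; the pyrrole-type nitrogen donates its lone pair from the p orbital), so the π system is cyclic and fully conjugated.
Adding the contributions, 4 × 2 = 8 from the double-bond units + 2 from the N(ethyl) atom = 10.
With 10 π electrons (n = 2), the Hückel 4n+2 condition holds.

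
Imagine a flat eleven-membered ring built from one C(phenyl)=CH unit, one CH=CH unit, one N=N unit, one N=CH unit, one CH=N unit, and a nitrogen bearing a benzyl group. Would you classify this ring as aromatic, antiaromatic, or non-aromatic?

The p orbitals form a continuous loop: the double-bond atoms are sp², each contributing one p electron; the doubly-bonded nitrogens are pyridine-type — their lone pairs lie in the ring plane, leaving one electron in the p orbital; the pyrrole-type nitrogen donates its lone pair from the p orbital. The ring is fully conjugated.
Tallying contributions gives 5 × 2 = 10 from the double-bond units + 2 from the N(benzyl) atom = 12.
A 4n π count (12, n = 3) in a planar conjugated ring means antiaromatic.

Antiaromatic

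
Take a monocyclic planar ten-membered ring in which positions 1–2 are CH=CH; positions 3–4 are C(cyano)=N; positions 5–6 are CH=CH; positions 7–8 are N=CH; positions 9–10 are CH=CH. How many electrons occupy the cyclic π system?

Check conjugation: every atom in a ring double bond is sp² and brings one electron to the p orbital; the doubly-bonded nitrogens are pyridine-type — their lone pairs lie in the ring plane, leaving one electron in the p orbital — every position has a p orbital, so the cyclic π system is continuous.
Counting π electrons: 5 × 2 = 10 from the 5 double-bond units.

10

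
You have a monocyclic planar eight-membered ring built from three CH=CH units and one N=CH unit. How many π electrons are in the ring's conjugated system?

8

Every ring atom contributes a p orbital perpendicular to the ring (every atom in a ring double bond is sp² and brings one electron to the p orbital; each =N– nitrogen is pyridine-type (lone pair in the sp² plane, one electron in the p orbital)), so the π system is cyclic and fully conjugated.
π-electron count: 4 × 2 = 8 from the 4 double-bond units.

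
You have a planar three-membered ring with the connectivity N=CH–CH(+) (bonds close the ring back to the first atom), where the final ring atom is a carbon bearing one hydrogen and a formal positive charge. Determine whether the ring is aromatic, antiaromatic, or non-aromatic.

Aromatic

Every ring atom contributes a p orbital perpendicular to the ring (each doubly-bonded ring atom is sp² with one p-orbital electron; each =N– nitrogen is pyridine-type (lone pair in the sp² plane, one electron in the p orbital); the carbocation has an empty p orbital), so the π system is cyclic and fully conjugated.
Counting π electrons: 1 × 2 = 2 from the double-bond unit + 0 from the CH(+) atom = 2.
Since 2 = 4·0 + 2, the ring meets the 4n+2 criterion.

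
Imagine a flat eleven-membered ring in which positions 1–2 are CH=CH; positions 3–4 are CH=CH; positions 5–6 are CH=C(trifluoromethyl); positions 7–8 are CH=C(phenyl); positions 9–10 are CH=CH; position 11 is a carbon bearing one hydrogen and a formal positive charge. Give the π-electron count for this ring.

10

All ring atoms are sp² and supply a p orbital to the ring (every atom in a ring double bond is sp² and brings one electron to the p orbital; the carbocation has an empty p orbital); the conjugation is uninterrupted.
Adding the contributions, 5 × 2 = 10 from the double-bond units + 0 from the CH(+) atom = 10.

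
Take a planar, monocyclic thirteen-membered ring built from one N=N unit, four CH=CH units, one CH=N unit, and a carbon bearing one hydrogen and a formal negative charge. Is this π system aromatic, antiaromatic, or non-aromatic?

Check conjugation: every atom in a ring double bond is sp² and brings one electron to the p orbital; each =N– nitrogen is pyridine-type (lone pair in the sp² plane, one electron in the p orbital); the carbanion's lone pair occupies the p orbital — every position has a p orbital, so the cyclic π system is continuous.
Counting π electrons: 6 × 2 = 12 from the double-bond units + 2 from the CH(-) atom = 14.
With 14 π electrons (n = 3), the Hückel 4n+2 condition holds.

Aromatic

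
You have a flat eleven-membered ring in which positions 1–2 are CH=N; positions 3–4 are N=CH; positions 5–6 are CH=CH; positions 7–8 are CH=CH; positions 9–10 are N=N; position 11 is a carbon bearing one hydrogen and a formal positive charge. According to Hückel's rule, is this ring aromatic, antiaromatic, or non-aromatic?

The p orbitals form a continuous loop: each doubly-bonded ring atom is sp² with one p-orbital electron; each =N– nitrogen is pyridine-type (lone pair in the sp² plane, one electron in the p orbital); the carbocation has an empty p orbital. The ring is fully conjugated.
Counting π electrons: 5 × 2 = 10 from the double-bond units + 0 from the CH(+) atom = 10.
With 10 π electrons (n = 2), the Hückel 4n+2 condition holds.

Aromatic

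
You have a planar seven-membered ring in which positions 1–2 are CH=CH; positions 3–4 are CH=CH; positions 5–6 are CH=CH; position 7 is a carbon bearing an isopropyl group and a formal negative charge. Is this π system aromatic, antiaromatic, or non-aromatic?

Antiaromatic

The p orbitals form a continuous loop: every atom in a ring double bond is sp² and brings one electron to the p orbital; the carbanion's lone pair occupies the p orbital. The ring is fully conjugated.
π-electron count: 3 × 2 = 6 from the double-bond units + 2 from the C(isopropyl)(-) atom = 8.
A 4n π count (8, n = 2) in a planar conjugated ring means antiaromatic.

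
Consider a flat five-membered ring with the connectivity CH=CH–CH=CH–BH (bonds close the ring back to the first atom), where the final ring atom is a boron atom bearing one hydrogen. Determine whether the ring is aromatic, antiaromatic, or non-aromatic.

Every ring atom contributes a p orbital perpendicular to the ring (each doubly-bonded ring atom is sp² with one p-orbital electron; the boron has an empty p orbital), so the π system is cyclic and fully conjugated.
π-electron count: 2 × 2 = 4 from the double-bond units + 0 from the BH atom = 4.
With 4 = 4·1 π electrons, Hückel's rule classifies the planar ring as antiaromatic.
(This ring is borole.)

Antiaromatic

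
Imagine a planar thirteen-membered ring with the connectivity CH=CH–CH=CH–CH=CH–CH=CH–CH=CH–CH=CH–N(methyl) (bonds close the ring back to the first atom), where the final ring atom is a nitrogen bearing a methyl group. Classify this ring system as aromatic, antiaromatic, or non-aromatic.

Aromatic

All ring atoms are sp² and supply a p orbital to the ring (every atom in a ring double bond is sp² and brings one electron to the p orbital; the pyrrole-type nitrogen donates its lone pair from the p orbital); the conjugation is uninterrupted.
Adding the contributions, 6 × 2 = 12 from the double-bond units + 2 from the N(methyl) atom = 14.
That gives a 4n+2 count (14, n = 3).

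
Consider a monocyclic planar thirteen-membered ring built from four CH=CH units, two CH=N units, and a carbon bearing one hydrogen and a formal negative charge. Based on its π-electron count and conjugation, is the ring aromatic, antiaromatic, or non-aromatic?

Aromatic

Every ring atom contributes a p orbital perpendicular to the ring (every atom in a ring double bond is sp² and brings one electron to the p orbital; the doubly-bonded nitrogens are pyridine-type — their lone pairs lie in the ring plane, leaving one electron in the p orbital; the carbanion's lone pair occupies the p orbital), so the π system is cyclic and fully conjugated.
Adding the contributions, 6 × 2 = 12 from the double-bond units + 2 from the CH(-) atom = 14.
Since 14 = 4·3 + 2, the ring meets the 4n+2 criterion.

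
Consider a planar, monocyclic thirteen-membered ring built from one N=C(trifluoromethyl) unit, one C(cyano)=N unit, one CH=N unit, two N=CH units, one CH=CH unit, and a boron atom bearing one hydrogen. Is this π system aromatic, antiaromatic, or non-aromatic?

The p orbitals form a continuous loop: the double-bond atoms are sp², each contributing one p electron; the doubly-bonded nitrogens are pyridine-type — their lone pairs lie in the ring plane, leaving one electron in the p orbital; the boron has an empty p orbital. The ring is fully conjugated.
π-electron count: 6 × 2 = 12 from the double-bond units + 0 from the BH atom = 12.
12 is a 4n count (n = 3), so the planar conjugated ring is antiaromatic.

Antiaromatic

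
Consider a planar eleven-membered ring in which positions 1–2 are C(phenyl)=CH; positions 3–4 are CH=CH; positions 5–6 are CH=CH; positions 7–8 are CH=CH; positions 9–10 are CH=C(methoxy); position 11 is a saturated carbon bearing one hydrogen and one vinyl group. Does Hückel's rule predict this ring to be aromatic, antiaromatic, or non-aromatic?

At the CH(vinyl) position, that saturated carbon is sp³ and has no p orbital in the ring π system; the ring's p-orbital overlap is broken there.
Hückel's rule only applies to fully conjugated rings, so this one is simply non-aromatic.

Non-aromatic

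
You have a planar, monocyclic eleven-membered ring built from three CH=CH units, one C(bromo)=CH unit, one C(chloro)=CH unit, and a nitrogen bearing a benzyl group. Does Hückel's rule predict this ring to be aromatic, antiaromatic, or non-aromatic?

Check conjugation: every atom in a ring double bond is sp² and brings one electron to the p orbital; the pyrrole-type nitrogen donates its lone pair from the p orbital — every position has a p orbital, so the cyclic π system is continuous.
π-electron count: 5 × 2 = 10 from the double-bond units + 2 from the N(benzyl) atom = 12.
With 12 = 4·3 π electrons, Hückel's rule classifies the planar ring as antiaromatic.

Antiaromatic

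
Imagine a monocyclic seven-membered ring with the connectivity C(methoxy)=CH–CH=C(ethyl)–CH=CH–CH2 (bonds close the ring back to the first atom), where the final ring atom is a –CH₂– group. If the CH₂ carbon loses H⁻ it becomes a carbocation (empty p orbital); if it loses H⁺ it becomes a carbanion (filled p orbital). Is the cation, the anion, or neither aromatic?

The cation

Both ions have a continuous loop of p orbitals — each ring atom is sp².
Cation: 3 × 2 + 0 = 6 π electrons → 4(1)+2, aromatic.
Anion: 3 × 2 + 2 = 8 π electrons → 4(2), antiaromatic.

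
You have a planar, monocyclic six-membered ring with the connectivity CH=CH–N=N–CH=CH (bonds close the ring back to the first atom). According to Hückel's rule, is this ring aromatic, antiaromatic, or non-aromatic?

Aromatic

All ring atoms are sp² and supply a p orbital to the ring (the double-bond atoms are sp², each contributing one p electron; each sp² =N– keeps its lone pair in-plane and puts one electron into the π system); the conjugation is uninterrupted.
π-electron count: 3 × 2 = 6 from the 3 double-bond units.
6 = 4(1) + 2, which satisfies Hückel's 4n+2 rule.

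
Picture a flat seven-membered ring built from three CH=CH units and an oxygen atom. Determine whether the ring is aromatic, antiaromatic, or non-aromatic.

Antiaromatic

Every ring atom contributes a p orbital perpendicular to the ring (every atom in a ring double bond is sp² and brings one electron to the p orbital; the oxygen donates one lone pair from its p orbital), so the π system is cyclic and fully conjugated.
Tallying contributions gives 3 × 2 = 6 from the double-bond units + 2 from the O atom = 8.
8 = 4(2); a planar, fully conjugated 4n system is antiaromatic.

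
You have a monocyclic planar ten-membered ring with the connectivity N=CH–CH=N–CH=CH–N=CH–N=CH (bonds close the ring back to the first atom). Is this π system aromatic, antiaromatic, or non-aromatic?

Aromatic

Every ring atom contributes a p orbital perpendicular to the ring (every atom in a ring double bond is sp² and brings one electron to the p orbital; each sp² =N– keeps its lone pair in-plane and puts one electron into the π system), so the π system is cyclic and fully conjugated.
π-electron count: 5 × 2 = 10 from the 5 double-bond units.
Since 10 = 4·2 + 2, the ring meets the 4n+2 criterion.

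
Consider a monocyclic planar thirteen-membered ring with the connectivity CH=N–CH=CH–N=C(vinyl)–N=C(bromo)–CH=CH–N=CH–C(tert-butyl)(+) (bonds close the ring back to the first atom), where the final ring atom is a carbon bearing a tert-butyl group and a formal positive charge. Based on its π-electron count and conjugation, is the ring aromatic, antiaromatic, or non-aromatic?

Antiaromatic

The p orbitals form a continuous loop: the double-bond atoms are sp², each contributing one p electron; the doubly-bonded nitrogens are pyridine-type — their lone pairs lie in the ring plane, leaving one electron in the p orbital; the carbocation has an empty p orbital. The ring is fully conjugated.
Tallying contributions gives 6 × 2 = 12 from the double-bond units + 0 from the C(tert-butyl)(+) atom = 12.
A 4n π count (12, n = 3) in a planar conjugated ring means antiaromatic.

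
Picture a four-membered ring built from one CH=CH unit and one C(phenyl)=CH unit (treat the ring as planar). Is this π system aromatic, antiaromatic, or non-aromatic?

Antiaromatic

All ring atoms are sp² and supply a p orbital to the ring (every atom in a ring double bond is sp² and brings one electron to the p orbital); the conjugation is uninterrupted.
π-electron count: 2 × 2 = 4 from the 2 double-bond units.
4 = 4(1); a planar, fully conjugated 4n system is antiaromatic.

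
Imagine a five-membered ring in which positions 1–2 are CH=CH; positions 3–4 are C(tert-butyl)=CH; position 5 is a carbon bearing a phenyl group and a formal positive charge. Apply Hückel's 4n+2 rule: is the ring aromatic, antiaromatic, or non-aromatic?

Antiaromatic

Check conjugation: each doubly-bonded ring atom is sp² with one p-orbital electron; the carbocation has an empty p orbital — every position has a p orbital, so the cyclic π system is continuous.
Tallying contributions gives 2 × 2 = 4 from the double-bond units + 0 from the C(phenyl)(+) atom = 4.
A 4n π count (4, n = 1) in a planar conjugated ring means antiaromatic.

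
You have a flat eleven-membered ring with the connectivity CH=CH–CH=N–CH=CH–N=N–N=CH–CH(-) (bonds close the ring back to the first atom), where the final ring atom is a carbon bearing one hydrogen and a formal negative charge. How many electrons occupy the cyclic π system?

12

All ring atoms are sp² and supply a p orbital to the ring (every atom in a ring double bond is sp² and brings one electron to the p orbital; each =N– nitrogen is pyridine-type (lone pair in the sp² plane, one electron in the p orbital); the carbanion's lone pair occupies the p orbital); the conjugation is uninterrupted.
Tallying contributions gives 5 × 2 = 10 from the double-bond units + 2 from the CH(-) atom = 12.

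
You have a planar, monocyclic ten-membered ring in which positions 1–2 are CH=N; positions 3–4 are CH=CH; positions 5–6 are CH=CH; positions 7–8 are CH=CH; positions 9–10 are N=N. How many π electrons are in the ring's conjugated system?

10

All ring atoms are sp² and supply a p orbital to the ring (every atom in a ring double bond is sp² and brings one electron to the p orbital; each =N– nitrogen is pyridine-type (lone pair in the sp² plane, one electron in the p orbital)); the conjugation is uninterrupted.
π-electron count: 5 × 2 = 10 from the 5 double-bond units.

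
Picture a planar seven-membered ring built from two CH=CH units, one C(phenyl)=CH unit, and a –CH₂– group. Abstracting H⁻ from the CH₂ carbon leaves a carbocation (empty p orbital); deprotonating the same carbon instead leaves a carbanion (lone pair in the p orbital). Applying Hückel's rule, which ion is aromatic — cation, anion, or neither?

Both ions have a continuous loop of p orbitals — each ring atom is sp².
Cation: 3 × 2 + 0 = 6 π electrons → 4(1)+2, aromatic.
Anion: 3 × 2 + 2 = 8 π electrons → 4(2), antiaromatic.

The cation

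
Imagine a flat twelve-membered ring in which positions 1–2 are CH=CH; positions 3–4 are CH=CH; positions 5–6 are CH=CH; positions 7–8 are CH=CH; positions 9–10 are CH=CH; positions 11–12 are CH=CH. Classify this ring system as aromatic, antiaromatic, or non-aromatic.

The p orbitals form a continuous loop: each doubly-bonded ring atom is sp² with one p-orbital electron. The ring is fully conjugated.
Adding the contributions, 6 × 2 = 12 from the 6 double-bond units.
12 = 4(3); a planar, fully conjugated 4n system is antiaromatic.

Antiaromatic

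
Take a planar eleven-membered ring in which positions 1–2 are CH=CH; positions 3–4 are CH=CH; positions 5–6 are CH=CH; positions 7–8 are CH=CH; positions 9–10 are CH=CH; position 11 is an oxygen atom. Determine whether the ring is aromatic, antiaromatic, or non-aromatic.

Antiaromatic

Check conjugation: every atom in a ring double bond is sp² and brings one electron to the p orbital; the oxygen donates one lone pair from its p orbital — every position has a p orbital, so the cyclic π system is continuous.
Tallying contributions gives 5 × 2 = 10 from the double-bond units + 2 from the O atom = 12.
With 12 = 4·3 π electrons, Hückel's rule classifies the planar ring as antiaromatic.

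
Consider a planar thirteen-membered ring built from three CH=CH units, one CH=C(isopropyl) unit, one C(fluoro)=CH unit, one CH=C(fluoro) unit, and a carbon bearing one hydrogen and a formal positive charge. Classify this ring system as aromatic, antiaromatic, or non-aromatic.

The p orbitals form a continuous loop: every atom in a ring double bond is sp² and brings one electron to the p orbital; the carbocation has an empty p orbital. The ring is fully conjugated.
Adding the contributions, 6 × 2 = 12 from the double-bond units + 0 from the CH(+) atom = 12.
A 4n π count (12, n = 3) in a planar conjugated ring means antiaromatic.

Antiaromatic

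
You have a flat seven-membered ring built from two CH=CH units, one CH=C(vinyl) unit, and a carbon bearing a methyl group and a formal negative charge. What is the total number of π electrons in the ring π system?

Every ring atom contributes a p orbital perpendicular to the ring (the double-bond atoms are sp², each contributing one p electron; the carbanion's lone pair occupies the p orbital), so the π system is cyclic and fully conjugated.
π-electron count: 3 × 2 = 6 from the double-bond units + 2 from the C(methyl)(-) atom = 8.

8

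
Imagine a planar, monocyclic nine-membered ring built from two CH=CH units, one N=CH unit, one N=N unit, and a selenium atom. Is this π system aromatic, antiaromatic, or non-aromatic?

Check conjugation: every atom in a ring double bond is sp² and brings one electron to the p orbital; each =N– nitrogen is pyridine-type (lone pair in the sp² plane, one electron in the p orbital); the selenium donates one lone pair from its p orbital — every position has a p orbital, so the cyclic π system is continuous.
π-electron count: 4 × 2 = 8 from the double-bond units + 2 from the Se atom = 10.
Since 10 = 4·2 + 2, the ring meets the 4n+2 criterion.

Aromatic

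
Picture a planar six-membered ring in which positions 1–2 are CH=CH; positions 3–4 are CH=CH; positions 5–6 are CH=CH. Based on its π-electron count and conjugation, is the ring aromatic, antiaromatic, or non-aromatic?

Every ring atom contributes a p orbital perpendicular to the ring (each doubly-bonded ring atom is sp² with one p-orbital electron), so the π system is cyclic and fully conjugated.
Adding the contributions, 3 × 2 = 6 from the 3 double-bond units.
6 = 4(1) + 2, which satisfies Hückel's 4n+2 rule.
This is benzene.

Aromatic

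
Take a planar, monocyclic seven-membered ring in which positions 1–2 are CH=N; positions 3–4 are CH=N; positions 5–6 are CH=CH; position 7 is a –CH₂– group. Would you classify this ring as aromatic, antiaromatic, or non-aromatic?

Because the tetrahedral CH₂ carbon is sp³ and has no p orbital in the ring π system at the CH2 position, the π system cannot extend all the way around the ring.
Without a continuous loop of overlapping p orbitals the Hückel electron count never comes into play.

Non-aromatic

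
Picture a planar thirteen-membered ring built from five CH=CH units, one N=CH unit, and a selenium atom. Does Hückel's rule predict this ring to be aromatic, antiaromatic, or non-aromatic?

Aromatic

All ring atoms are sp² and supply a p orbital to the ring (the double-bond atoms are sp², each contributing one p electron; each =N– nitrogen is pyridine-type (lone pair in the sp² plane, one electron in the p orbital); the selenium donates one lone pair from its p orbital); the conjugation is uninterrupted.
Adding the contributions, 6 × 2 = 12 from the double-bond units + 2 from the Se atom = 14.
That gives a 4n+2 count (14, n = 3).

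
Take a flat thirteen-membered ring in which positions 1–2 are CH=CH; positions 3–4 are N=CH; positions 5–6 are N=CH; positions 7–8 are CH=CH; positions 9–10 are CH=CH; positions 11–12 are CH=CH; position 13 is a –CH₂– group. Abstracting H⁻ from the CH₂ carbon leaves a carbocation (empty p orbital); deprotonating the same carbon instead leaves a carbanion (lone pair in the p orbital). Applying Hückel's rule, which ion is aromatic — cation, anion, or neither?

The anion

In both ions every ring atom is sp² and contributes a p orbital, so both rings are fully conjugated.
Cation: 6 × 2 + 0 = 12 π electrons → 4(3), antiaromatic.
Anion: 6 × 2 + 2 = 14 π electrons → 4(3)+2, aromatic.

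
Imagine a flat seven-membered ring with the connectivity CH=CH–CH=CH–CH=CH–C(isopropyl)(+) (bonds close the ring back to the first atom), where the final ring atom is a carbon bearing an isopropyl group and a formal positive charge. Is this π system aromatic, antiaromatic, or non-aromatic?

Every ring atom contributes a p orbital perpendicular to the ring (each doubly-bonded ring atom is sp² with one p-orbital electron; the carbocation has an empty p orbital), so the π system is cyclic and fully conjugated.
Tallying contributions gives 3 × 2 = 6 from the double-bond units + 0 from the C(isopropyl)(+) atom = 6.
That gives a 4n+2 count (6, n = 1).

Aromatic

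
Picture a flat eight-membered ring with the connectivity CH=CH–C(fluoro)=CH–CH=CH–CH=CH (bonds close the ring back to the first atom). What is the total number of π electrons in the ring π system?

8

The p orbitals form a continuous loop: every atom in a ring double bond is sp² and brings one electron to the p orbital. The ring is fully conjugated.
π-electron count: 4 × 2 = 8 from the 4 double-bond units.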